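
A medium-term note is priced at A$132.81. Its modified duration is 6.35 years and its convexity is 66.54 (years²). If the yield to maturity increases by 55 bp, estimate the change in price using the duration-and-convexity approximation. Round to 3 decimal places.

-A$4.505

Duration effect: -D_mod·Δy = -6.35 × (+0.0055) = -0.034925
Convexity effect: ½·C·(Δy)² = 0.5 × 66.54 × (0.0055)² = +0.0010064175
ΔP/P ≈ -0.034925 + 0.0010064175 = -0.0339185825
ΔP ≈ 132.81 × (-0.0339185825) = -4.504726941825.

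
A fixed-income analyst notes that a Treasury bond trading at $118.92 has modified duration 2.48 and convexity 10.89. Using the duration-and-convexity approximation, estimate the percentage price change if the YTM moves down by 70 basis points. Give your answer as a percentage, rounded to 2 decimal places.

+1.76%

Duration effect: -D_mod·Δy = -2.48 × (-0.007) = +0.017360
Convexity effect: ½·C·(Δy)² = 0.5 × 10.89 × (-0.007)² = +0.000266805
ΔP/P ≈ +0.017360 + 0.000266805 = +0.017626805
= +1.7626805%.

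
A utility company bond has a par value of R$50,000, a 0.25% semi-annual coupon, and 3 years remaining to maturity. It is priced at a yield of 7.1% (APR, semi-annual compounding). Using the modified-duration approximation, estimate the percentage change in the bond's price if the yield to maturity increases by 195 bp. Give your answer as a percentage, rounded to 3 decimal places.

Periodic yield y = 0.0355. Modified duration first:
  t   CF        PV=CF/(1+0.0355)^t    t·PV
  1        62.50        60.3573        60.3573
  2        62.50        58.2881       116.5762
  3        62.50        56.2898       168.8694
  4        62.50        54.3600       217.4401
  5        62.50        52.4964       262.4820
  6    50,062.50    40,608.0293   243,648.1760
  Σ                 40,889.8209   244,473.9009
P = 40,889.8209; D_Mac = 5.97884 half-year periods = 2.98942 yrs; D_mod = 2.98942/(1+0.0355) = 2.88694 yrs.
ΔP/P ≈ -D_mod · Δy = -2.88694 × (+0.0195) = -0.056295 = -5.6295%.

-5.630%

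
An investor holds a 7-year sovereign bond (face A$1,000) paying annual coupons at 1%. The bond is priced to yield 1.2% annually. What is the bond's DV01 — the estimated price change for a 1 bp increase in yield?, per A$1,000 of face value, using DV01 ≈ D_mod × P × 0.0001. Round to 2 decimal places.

A$0.66

Periodic yield y = 0.012.
  t   CF        PV=CF/(1+0.012)^t    t·PV
  1        10.00         9.8814         9.8814
  2        10.00         9.7643        19.5285
  3        10.00         9.6485        28.9454
  4        10.00         9.5341        38.1362
  5        10.00         9.4210        47.1050
  6        10.00         9.3093        55.8558
  7     1,010.00       929.0900     6,503.6300
  Σ                    986.6485     6,703.0824
P = 986.6485; D_Mac = 6.79379 yrs; D_mod = 6.71323 yrs.
DV01 ≈ 6.71323 × 986.6485 × 0.0001 = 0.662360.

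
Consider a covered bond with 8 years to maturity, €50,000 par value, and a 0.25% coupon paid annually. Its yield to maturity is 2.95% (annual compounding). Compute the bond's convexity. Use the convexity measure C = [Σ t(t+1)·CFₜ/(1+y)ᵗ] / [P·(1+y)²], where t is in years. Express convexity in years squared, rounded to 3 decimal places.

67.041

With y = 0.0295:
  t   CF        PV=CF/(1+0.0295)^t    t·PV        t(t+1)·PV
  1       125.00       121.4182       121.4182         242.8363
  2       125.00       117.9390       235.8779         707.6338
  3       125.00       114.5595       343.6784       1,374.7135
  4       125.00       111.2768       445.1072       2,225.5359
  5       125.00       108.0882       540.4410       3,242.6458
  6       125.00       104.9910       629.9458       4,409.6203
  7       125.00       101.9825       713.8773       5,711.0187
  8    50,125.00    39,723.1406   317,785.1252   2,860,066.1267
  Σ                 40,503.3957   320,815.4709   2,877,980.1311
P = 40,503.3957.
Convexity = Σ t(t+1)·PV / [P·(1+y)²] = 2,877,980.1311 / (40,503.3957 × 1.059870) = 67.04149.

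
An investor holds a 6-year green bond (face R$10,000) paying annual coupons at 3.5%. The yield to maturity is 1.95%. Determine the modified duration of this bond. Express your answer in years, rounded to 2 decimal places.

Periodic yield y = 0.0195. First find Macaulay duration:
  t   CF        PV=CF/(1+0.0195)^t    t·PV
  1       350.00       343.3055       343.3055
  2       350.00       336.7391       673.4783
  3       350.00       330.2983       990.8949
  4       350.00       323.9807     1,295.9228
  5       350.00       317.7839     1,588.9195
  6    10,350.00     9,217.5811    55,305.4868
  Σ                 10,869.6887    60,198.0078
P = 10,869.6887; Macaulay duration = 60,198.0078 / 10,869.6887 = 5.53815 years.
Modified duration = D_Mac / (1 + y) = 5.53815 / 1.0195 = 5.43223 years.

5.43 years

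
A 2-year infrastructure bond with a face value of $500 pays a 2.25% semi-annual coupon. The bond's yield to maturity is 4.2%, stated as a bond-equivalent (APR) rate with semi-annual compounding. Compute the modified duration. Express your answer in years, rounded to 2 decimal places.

1.93 years

Periodic yield y = 0.021. First find Macaulay duration:
  t   CF        PV=CF/(1+0.021)^t    t·PV
  1        5.625         5.5093         5.5093
  2        5.625         5.3960        10.7920
  3        5.625         5.2850        15.8550
  4      505.625       465.2920     1,861.1679
  Σ                    481.4823     1,893.3242
P = 481.4823; Macaulay duration = 1,893.3242 / 481.4823 = 3.93228 half-year periods = 1.96614 years.
Modified duration = D_Mac / (1 + y) = 1.96614 / 1.021 = 1.92570 years.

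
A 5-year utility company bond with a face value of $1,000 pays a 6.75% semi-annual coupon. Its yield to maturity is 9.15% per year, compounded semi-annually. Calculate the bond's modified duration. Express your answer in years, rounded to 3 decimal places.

Periodic yield y = 0.04575. First find Macaulay duration:
  t   CF        PV=CF/(1+0.04575)^t    t·PV
  1        33.75        32.2735        32.2735
  2        33.75        30.8616        61.7231
  3        33.75        29.5114        88.5343
  4        33.75        28.2203       112.8814
  5        33.75        26.9857       134.9287
  6        33.75        25.8052       154.8310
  7        33.75        24.6762       172.7336
  8        33.75        23.5967       188.7734
  9        33.75        22.5644       203.0792
  10    1,033.75       660.9016     6,609.0158
  Σ                    905.3966     7,758.7739
P = 905.3966; Macaulay duration = 7,758.7739 / 905.3966 = 8.56948 half-year periods = 4.28474 years.
Modified duration = D_Mac / (1 + y) = 4.28474 / 1.04575 = 4.09729 years.

4.097 years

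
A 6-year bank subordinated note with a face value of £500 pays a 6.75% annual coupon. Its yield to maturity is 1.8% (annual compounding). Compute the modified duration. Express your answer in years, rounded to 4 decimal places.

5.1479 years

Periodic yield y = 0.018. First find Macaulay duration:
  t   CF        PV=CF/(1+0.018)^t    t·PV
  1        33.75        33.1532        33.1532
  2        33.75        32.5670        65.1341
  3        33.75        31.9912        95.9736
  4        33.75        31.4255       125.7021
  5        33.75        30.8699       154.3494
  6       533.75       479.5691     2,877.4148
  Σ                    639.5760     3,351.7272
P = 639.5760; Macaulay duration = 3,351.7272 / 639.5760 = 5.24055 years.
Modified duration = D_Mac / (1 + y) = 5.24055 / 1.018 = 5.14788 years.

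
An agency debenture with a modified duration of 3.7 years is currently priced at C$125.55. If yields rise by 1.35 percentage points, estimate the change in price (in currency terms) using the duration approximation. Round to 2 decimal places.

-C$6.27

Duration approximation: ΔP/P ≈ -D_mod · Δy = -3.7 × (+0.0135) = -0.049950.
ΔP ≈ 125.55 × (-0.049950) = -6.2712225.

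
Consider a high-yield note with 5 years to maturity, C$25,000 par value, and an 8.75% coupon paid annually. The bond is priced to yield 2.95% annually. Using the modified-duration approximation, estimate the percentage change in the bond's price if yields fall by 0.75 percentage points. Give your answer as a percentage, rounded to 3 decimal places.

+3.167%

Periodic yield y = 0.0295. Modified duration first:
  t   CF        PV=CF/(1+0.0295)^t    t·PV
  1     2,187.50     2,124.8179     2,124.8179
  2     2,187.50     2,063.9319     4,127.8638
  3     2,187.50     2,004.7906     6,014.3717
  4     2,187.50     1,947.3439     7,789.3757
  5    27,187.50    23,509.1821   117,545.9104
  Σ                 31,650.0663   137,602.3394
P = 31,650.0663; D_Mac = 4.34762 yrs; D_mod = 4.34762/(1+0.0295) = 4.22304 yrs.
ΔP/P ≈ -D_mod · Δy = -4.22304 × (-0.0075) = +0.031673 = +3.1673%.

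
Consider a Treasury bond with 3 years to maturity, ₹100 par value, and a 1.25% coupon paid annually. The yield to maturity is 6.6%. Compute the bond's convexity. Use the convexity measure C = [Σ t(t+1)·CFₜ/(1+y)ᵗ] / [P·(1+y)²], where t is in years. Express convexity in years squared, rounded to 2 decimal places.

10.37

With y = 0.066:
  t   CF        PV=CF/(1+0.066)^t    t·PV        t(t+1)·PV
  1         1.25         1.1726         1.1726           2.3452
  2         1.25         1.1000         2.2000           6.6000
  3       101.25        83.5841       250.7522       1,003.0086
  Σ                     85.8567       254.1248       1,011.9539
P = 85.8567.
Convexity = Σ t(t+1)·PV / [P·(1+y)²] = 1,011.9539 / (85.8567 × 1.136356) = 10.37223.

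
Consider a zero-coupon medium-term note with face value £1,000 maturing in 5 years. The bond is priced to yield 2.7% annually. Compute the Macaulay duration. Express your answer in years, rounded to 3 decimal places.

A zero-coupon bond has a single cash flow at maturity, so its Macaulay duration equals its maturity: 5 years.

5.000 years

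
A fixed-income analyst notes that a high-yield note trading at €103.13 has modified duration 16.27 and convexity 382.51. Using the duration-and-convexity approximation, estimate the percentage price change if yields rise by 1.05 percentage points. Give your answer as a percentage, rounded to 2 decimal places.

-14.97%

Duration effect: -D_mod·Δy = -16.27 × (+0.0105) = -0.170835
Convexity effect: ½·C·(Δy)² = 0.5 × 382.51 × (0.0105)² = +0.02108586375
ΔP/P ≈ -0.170835 + 0.02108586375 = -0.14974913625
= -14.974913625%.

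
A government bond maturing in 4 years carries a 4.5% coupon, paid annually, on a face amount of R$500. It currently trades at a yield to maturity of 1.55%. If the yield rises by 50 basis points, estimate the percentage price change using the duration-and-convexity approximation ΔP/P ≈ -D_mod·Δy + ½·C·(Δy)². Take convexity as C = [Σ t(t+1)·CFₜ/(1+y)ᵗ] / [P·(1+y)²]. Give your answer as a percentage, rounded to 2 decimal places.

-1.83%

With y = 0.0155:
  t   CF        PV=CF/(1+0.0155)^t    t·PV        t(t+1)·PV
  1        22.50        22.1566        22.1566          44.3131
  2        22.50        21.8184        43.6368         130.9103
  3        22.50        21.4854        64.4561         257.8244
  4       522.50       491.3224     1,965.2897       9,826.4484
  Σ                    556.7827     2,095.5391      10,259.4963
P = 556.7827; D_Mac = 3.76366 yrs; D_mod = 3.70621 yrs; C = 17.86818.
Duration effect: -3.70621 × (+0.005) = -0.018531
Convexity effect: 0.5 × 17.86818 × (0.005)² = +0.0002234
ΔP/P ≈ -0.018531 + 0.0002234 = -0.018308 = -1.8308%.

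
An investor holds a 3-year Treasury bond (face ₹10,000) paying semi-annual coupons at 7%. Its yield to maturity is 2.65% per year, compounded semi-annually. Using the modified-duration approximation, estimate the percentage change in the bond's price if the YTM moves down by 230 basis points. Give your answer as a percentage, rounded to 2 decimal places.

Periodic yield y = 0.01325. Modified duration first:
  t   CF        PV=CF/(1+0.01325)^t    t·PV
  1       350.00       345.4231       345.4231
  2       350.00       340.9061       681.8123
  3       350.00       336.4482     1,009.3446
  4       350.00       332.0486     1,328.1942
  5       350.00       327.7064     1,638.5322
  6    10,350.00     9,564.0244    57,384.1464
  Σ                 11,246.5569    62,387.4528
P = 11,246.5569; D_Mac = 5.54725 half-year periods = 2.77362 yrs; D_mod = 2.77362/(1+0.01325) = 2.73735 yrs.
ΔP/P ≈ -D_mod · Δy = -2.73735 × (-0.023) = +0.062959 = +6.2959%.

+6.30%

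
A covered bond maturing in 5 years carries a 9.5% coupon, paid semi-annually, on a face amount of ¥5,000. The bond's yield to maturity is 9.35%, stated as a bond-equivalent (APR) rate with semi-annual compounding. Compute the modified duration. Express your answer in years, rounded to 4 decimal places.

Periodic yield y = 0.04675. First find Macaulay duration:
  t   CF        PV=CF/(1+0.04675)^t    t·PV
  1       237.50       226.8928       226.8928
  2       237.50       216.7593       433.5185
  3       237.50       207.0784       621.2351
  4       237.50       197.8298       791.3192
  5       237.50       188.9943       944.9716
  6       237.50       180.5535     1,083.3207
  7       237.50       172.4896     1,207.4270
  8       237.50       164.7858     1,318.2866
  9       237.50       157.4262     1,416.8354
  10    5,237.50     3,316.6095    33,166.0950
  Σ                  5,029.4190    41,209.9019
P = 5,029.4190; Macaulay duration = 41,209.9019 / 5,029.4190 = 8.19377 half-year periods = 4.09688 years.
Modified duration = D_Mac / (1 + y) = 4.09688 / 1.04675 = 3.91391 years.

3.9139 years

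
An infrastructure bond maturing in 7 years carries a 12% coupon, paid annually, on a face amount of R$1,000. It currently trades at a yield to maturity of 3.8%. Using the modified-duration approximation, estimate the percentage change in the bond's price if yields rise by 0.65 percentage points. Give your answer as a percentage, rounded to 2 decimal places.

-3.43%

Periodic yield y = 0.038. Modified duration first:
  t   CF        PV=CF/(1+0.038)^t    t·PV
  1       120.00       115.6069       115.6069
  2       120.00       111.3747       222.7494
  3       120.00       107.2974       321.8922
  4       120.00       103.3694       413.4774
  5       120.00        99.5851       497.9256
  6       120.00        95.9394       575.6366
  7     1,120.00       862.6538     6,038.5767
  Σ                  1,495.8268     8,185.8649
P = 1,495.8268; D_Mac = 5.47247 yrs; D_mod = 5.47247/(1+0.038) = 5.27213 yrs.
ΔP/P ≈ -D_mod · Δy = -5.27213 × (+0.0065) = -0.034269 = -3.4269%.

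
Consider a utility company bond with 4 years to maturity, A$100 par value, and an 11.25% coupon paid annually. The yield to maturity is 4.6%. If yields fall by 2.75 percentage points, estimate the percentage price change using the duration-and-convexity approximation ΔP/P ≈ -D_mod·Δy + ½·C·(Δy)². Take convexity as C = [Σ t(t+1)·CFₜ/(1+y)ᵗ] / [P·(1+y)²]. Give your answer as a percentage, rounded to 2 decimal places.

With y = 0.046:
  t   CF        PV=CF/(1+0.046)^t    t·PV        t(t+1)·PV
  1        11.25        10.7553        10.7553          21.5105
  2        11.25        10.2823        20.5645          61.6936
  3        11.25         9.8301        29.4903         117.9611
  4       111.25        92.9337       371.7348       1,858.6742
  Σ                    123.8013       432.5449       2,059.8395
P = 123.8013; D_Mac = 3.49386 yrs; D_mod = 3.34021 yrs; C = 15.20704.
Duration effect: -3.34021 × (-0.0275) = +0.091856
Convexity effect: 0.5 × 15.20704 × (-0.0275)² = +0.0057502
ΔP/P ≈ +0.091856 + 0.0057502 = +0.097606 = +9.7606%.

+9.76%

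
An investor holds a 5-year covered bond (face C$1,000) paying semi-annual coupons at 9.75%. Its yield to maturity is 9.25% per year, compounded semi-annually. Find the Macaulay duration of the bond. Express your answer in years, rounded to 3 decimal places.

Periodic yield y = 0.04625. Discount each cash flow and weight by its period:
  t   CF        PV=CF/(1+0.04625)^t    t·PV
  1        48.75        46.5950        46.5950
  2        48.75        44.5352        89.0705
  3        48.75        42.5665       127.6996
  4        48.75        40.6849       162.7394
  5        48.75        38.8864       194.4318
  6        48.75        37.1674       223.0042
  7        48.75        35.5244       248.6706
  8        48.75        33.9540       271.6319
  9        48.75        32.4530       292.0774
  10    1,048.75       667.2941     6,672.9407
  Σ                  1,019.6608     8,328.8609
Price P = Σ PV = 1,019.6608.
Macaulay duration = Σ(t·PV) / P = 8,328.8609 / 1,019.6608 = 8.16827 half-year periods.
In years: 8.16827 / 2 = 4.08413 years.

4.084 years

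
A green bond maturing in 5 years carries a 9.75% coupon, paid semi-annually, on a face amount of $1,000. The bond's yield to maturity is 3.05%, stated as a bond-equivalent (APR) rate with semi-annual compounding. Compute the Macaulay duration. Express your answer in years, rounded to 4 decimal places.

Periodic yield y = 0.01525. Discount each cash flow and weight by its period:
  t   CF        PV=CF/(1+0.01525)^t    t·PV
  1        48.75        48.0177        48.0177
  2        48.75        47.2965        94.5929
  3        48.75        46.5860       139.7581
  4        48.75        45.8863       183.5450
  5        48.75        45.1970       225.9850
  6        48.75        44.5181       267.1086
  7        48.75        43.8494       306.9458
  8        48.75        43.1907       345.5259
  9        48.75        42.5420       382.8778
  10    1,048.75       901.4507     9,014.5072
  Σ                  1,308.5344    11,008.8641
Price P = Σ PV = 1,308.5344.
Macaulay duration = Σ(t·PV) / P = 11,008.8641 / 1,308.5344 = 8.41313 half-year periods.
In years: 8.41313 / 2 = 4.20656 years.

4.2066 years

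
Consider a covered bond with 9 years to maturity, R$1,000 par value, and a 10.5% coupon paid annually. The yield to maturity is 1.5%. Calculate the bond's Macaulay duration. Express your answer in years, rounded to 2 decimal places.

6.95 years

Periodic yield y = 0.015. Discount each cash flow and weight by its year:
  t   CF        PV=CF/(1+0.015)^t    t·PV
  1       105.00       103.4483       103.4483
  2       105.00       101.9195       203.8390
  3       105.00       100.4133       301.2399
  4       105.00        98.9293       395.7174
  5       105.00        97.4673       487.3367
  6       105.00        96.0269       576.1616
  7       105.00        94.6078       662.2547
  8       105.00        93.2097       745.6773
  9     1,105.00       966.4244     8,697.8198
  Σ                  1,752.4466    12,173.4946
Price P = Σ PV = 1,752.4466.
Macaulay duration = Σ(t·PV) / P = 12,173.4946 / 1,752.4466 = 6.94657 years.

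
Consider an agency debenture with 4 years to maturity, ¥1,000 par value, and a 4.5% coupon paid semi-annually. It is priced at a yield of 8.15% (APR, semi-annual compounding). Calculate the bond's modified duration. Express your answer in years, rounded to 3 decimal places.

3.537 years

Periodic yield y = 0.04075. First find Macaulay duration:
  t   CF        PV=CF/(1+0.04075)^t    t·PV
  1        22.50        21.6190        21.6190
  2        22.50        20.7725        41.5451
  3        22.50        19.9592        59.8776
  4        22.50        19.1777        76.7109
  5        22.50        18.4268        92.1341
  6        22.50        17.7053       106.2320
  7        22.50        17.0121       119.0846
  8     1,022.50       742.8343     5,942.6746
  Σ                    877.5070     6,459.8778
P = 877.5070; Macaulay duration = 6,459.8778 / 877.5070 = 7.36163 half-year periods = 3.68081 years.
Modified duration = D_Mac / (1 + y) = 3.68081 / 1.04075 = 3.53669 years.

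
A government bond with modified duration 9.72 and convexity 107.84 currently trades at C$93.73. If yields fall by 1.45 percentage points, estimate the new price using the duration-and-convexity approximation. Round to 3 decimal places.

C$108.003

Duration effect: -D_mod·Δy = -9.72 × (-0.0145) = +0.140940
Convexity effect: ½·C·(Δy)² = 0.5 × 107.84 × (-0.0145)² = +0.01133668
ΔP/P ≈ +0.140940 + 0.01133668 = +0.15227668
New price ≈ 93.73 × (1 + 0.15227668) = 108.0028932164.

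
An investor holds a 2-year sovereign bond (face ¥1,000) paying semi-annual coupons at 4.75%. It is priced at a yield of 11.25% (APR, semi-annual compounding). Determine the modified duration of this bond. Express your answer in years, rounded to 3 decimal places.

1.824 years

Periodic yield y = 0.05625. First find Macaulay duration:
  t   CF        PV=CF/(1+0.05625)^t    t·PV
  1        23.75        22.4852        22.4852
  2        23.75        21.2878        42.5755
  3        23.75        20.1541        60.4623
  4     1,023.75       822.4832     3,289.9327
  Σ                    886.4103     3,415.4558
P = 886.4103; Macaulay duration = 3,415.4558 / 886.4103 = 3.85313 half-year periods = 1.92657 years.
Modified duration = D_Mac / (1 + y) = 1.92657 / 1.05625 = 1.82397 years.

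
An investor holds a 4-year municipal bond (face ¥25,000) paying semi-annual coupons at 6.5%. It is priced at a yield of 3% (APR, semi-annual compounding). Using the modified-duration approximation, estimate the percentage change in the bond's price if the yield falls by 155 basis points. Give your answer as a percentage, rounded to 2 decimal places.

+5.52%

Periodic yield y = 0.015. Modified duration first:
  t   CF        PV=CF/(1+0.015)^t    t·PV
  1       812.50       800.4926       800.4926
  2       812.50       788.6627     1,577.3253
  3       812.50       777.0076     2,331.0227
  4       812.50       765.5247     3,062.0987
  5       812.50       754.2115     3,771.0576
  6       812.50       743.0655     4,458.3932
  7       812.50       732.0843     5,124.5899
  8    25,812.50    22,914.0434   183,312.3471
  Σ                 28,275.0922   204,437.3271
P = 28,275.0922; D_Mac = 7.23030 half-year periods = 3.61515 yrs; D_mod = 3.61515/(1+0.015) = 3.56172 yrs.
ΔP/P ≈ -D_mod · Δy = -3.56172 × (-0.0155) = +0.055207 = +5.5207%.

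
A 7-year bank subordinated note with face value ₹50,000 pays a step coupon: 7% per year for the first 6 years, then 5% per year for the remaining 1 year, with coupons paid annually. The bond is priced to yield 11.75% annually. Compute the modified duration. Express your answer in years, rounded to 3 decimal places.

Periodic yield y = 0.1175. First find Macaulay duration:
  t   CF        PV=CF/(1+0.1175)^t    t·PV
  1     3,500.00     3,131.9911     3,131.9911
  2     3,500.00     2,802.6766     5,605.3531
  3     3,500.00     2,507.9880     7,523.9639
  4     3,500.00     2,244.2845     8,977.1381
  5     3,500.00     2,008.3083    10,041.5416
  6     3,500.00     1,797.1439    10,782.8634
  7    52,500.00    24,122.7369   168,859.1586
  Σ                 38,615.1293   214,922.0097
P = 38,615.1293; Macaulay duration = 214,922.0097 / 38,615.1293 = 5.56575 years.
Modified duration = D_Mac / (1 + y) = 5.56575 / 1.1175 = 4.98053 years.

4.981 years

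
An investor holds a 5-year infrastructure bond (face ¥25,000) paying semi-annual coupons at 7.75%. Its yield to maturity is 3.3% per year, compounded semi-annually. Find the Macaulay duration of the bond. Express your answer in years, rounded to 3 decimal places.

4.317 years

Periodic yield y = 0.0165. Discount each cash flow and weight by its period:
  t   CF        PV=CF/(1+0.0165)^t    t·PV
  1       968.75       953.0251       953.0251
  2       968.75       937.5554     1,875.1108
  3       968.75       922.3369     2,767.0106
  4       968.75       907.3653     3,629.4613
  5       968.75       892.6368     4,463.1841
  6       968.75       878.1474     5,268.8844
  7       968.75       863.8932     6,047.2521
  8       968.75       849.8703     6,798.9624
  9       968.75       836.0751     7,524.6755
  10   25,968.75    22,048.4069   220,484.0693
  Σ                 30,089.3124   259,811.6357
Price P = Σ PV = 30,089.3124.
Macaulay duration = Σ(t·PV) / P = 259,811.6357 / 30,089.3124 = 8.63468 half-year periods.
In years: 8.63468 / 2 = 4.31734 years.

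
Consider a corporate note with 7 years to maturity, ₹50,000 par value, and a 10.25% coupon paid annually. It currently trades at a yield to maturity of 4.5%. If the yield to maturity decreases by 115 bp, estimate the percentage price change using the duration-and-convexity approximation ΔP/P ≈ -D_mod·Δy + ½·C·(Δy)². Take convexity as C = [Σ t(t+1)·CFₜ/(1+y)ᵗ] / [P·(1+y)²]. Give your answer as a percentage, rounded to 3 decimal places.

With y = 0.045:
  t   CF        PV=CF/(1+0.045)^t    t·PV        t(t+1)·PV
  1     5,125.00     4,904.3062     4,904.3062       9,808.6124
  2     5,125.00     4,693.1160     9,386.2320      28,158.6960
  3     5,125.00     4,491.0201    13,473.0603      53,892.2411
  4     5,125.00     4,297.6269    17,190.5075      85,952.5377
  5     5,125.00     4,112.5616    20,562.8081     123,376.8484
  6     5,125.00     3,935.4657    23,612.7940     165,289.5577
  7    55,125.00    40,507.4187   283,551.9311   2,268,415.4489
  Σ                 66,941.5152   372,681.6392   2,734,893.9422
P = 66,941.5152; D_Mac = 5.56727 yrs; D_mod = 5.32753 yrs; C = 37.41212.
Duration effect: -5.32753 × (-0.0115) = +0.061267
Convexity effect: 0.5 × 37.41212 × (-0.0115)² = +0.0024739
ΔP/P ≈ +0.061267 + 0.0024739 = +0.063741 = +6.3741%.

+6.374%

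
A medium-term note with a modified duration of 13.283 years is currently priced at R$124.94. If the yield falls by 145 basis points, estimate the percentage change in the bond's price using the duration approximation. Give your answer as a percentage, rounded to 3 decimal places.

Duration approximation: ΔP/P ≈ -D_mod · Δy = -13.283 × (-0.0145) = +0.1926035.
As a percentage: +19.26035%.

+19.260%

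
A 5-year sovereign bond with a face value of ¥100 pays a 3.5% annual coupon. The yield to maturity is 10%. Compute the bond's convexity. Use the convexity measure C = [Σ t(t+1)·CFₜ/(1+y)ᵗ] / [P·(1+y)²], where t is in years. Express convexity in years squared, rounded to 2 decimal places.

22.27

With y = 0.1:
  t   CF        PV=CF/(1+0.1)^t    t·PV        t(t+1)·PV
  1         3.50         3.1818         3.1818           6.3636
  2         3.50         2.8926         5.7851          17.3554
  3         3.50         2.6296         7.8888          31.5552
  4         3.50         2.3905         9.5622          47.8109
  5       103.50        64.2654       321.3268       1,927.9607
  Σ                     75.3599       347.7447       2,031.0459
P = 75.3599.
Convexity = Σ t(t+1)·PV / [P·(1+y)²] = 2,031.0459 / (75.3599 × 1.210000) = 22.27379.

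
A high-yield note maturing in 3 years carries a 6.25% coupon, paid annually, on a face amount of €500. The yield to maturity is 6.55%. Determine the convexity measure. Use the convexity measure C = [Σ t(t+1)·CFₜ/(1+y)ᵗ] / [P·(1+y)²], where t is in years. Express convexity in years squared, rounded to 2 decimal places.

9.76

With y = 0.0655:
  t   CF        PV=CF/(1+0.0655)^t    t·PV        t(t+1)·PV
  1        31.25        29.3290        29.3290          58.6579
  2        31.25        27.5260        55.0520         165.1560
  3       531.25       439.1760     1,317.5279       5,270.1118
  Σ                    496.0309     1,401.9089       5,493.9257
P = 496.0309.
Convexity = Σ t(t+1)·PV / [P·(1+y)²] = 5,493.9257 / (496.0309 × 1.135290) = 9.75589.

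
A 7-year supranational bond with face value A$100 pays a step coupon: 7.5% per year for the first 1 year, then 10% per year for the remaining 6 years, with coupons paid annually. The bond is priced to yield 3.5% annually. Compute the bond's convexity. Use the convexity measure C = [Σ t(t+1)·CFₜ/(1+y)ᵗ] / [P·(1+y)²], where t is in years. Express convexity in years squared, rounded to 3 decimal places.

With y = 0.035:
  t   CF        PV=CF/(1+0.035)^t    t·PV        t(t+1)·PV
  1         7.50         7.2464         7.2464          14.4928
  2        10.00         9.3351        18.6702          56.0106
  3        10.00         9.0194        27.0583         108.2331
  4        10.00         8.7144        34.8577         174.2884
  5        10.00         8.4197        42.0987         252.5920
  6        10.00         8.1350        48.8100         341.6703
  7       110.00        86.4590       605.2130       4,841.7043
  Σ                    137.3291       783.9543       5,788.9915
P = 137.3291.
Convexity = Σ t(t+1)·PV / [P·(1+y)²] = 5,788.9915 / (137.3291 × 1.071225) = 39.35136.

39.351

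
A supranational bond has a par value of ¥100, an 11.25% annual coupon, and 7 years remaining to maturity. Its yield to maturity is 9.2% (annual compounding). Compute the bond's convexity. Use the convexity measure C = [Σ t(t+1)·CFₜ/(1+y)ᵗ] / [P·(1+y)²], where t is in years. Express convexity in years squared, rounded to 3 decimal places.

31.945

With y = 0.092:
  t   CF        PV=CF/(1+0.092)^t    t·PV        t(t+1)·PV
  1        11.25        10.3022        10.3022          20.6044
  2        11.25         9.4342        18.8685          56.6055
  3        11.25         8.6394        25.9183         103.6730
  4        11.25         7.9116        31.6462         158.2311
  5        11.25         7.2450        36.2251         217.3505
  6        11.25         6.6346        39.8078         278.6544
  7       111.25        60.0816       420.5713       3,364.5701
  Σ                    110.2487       583.3393       4,199.6891
P = 110.2487.
Convexity = Σ t(t+1)·PV / [P·(1+y)²] = 4,199.6891 / (110.2487 × 1.192464) = 31.94468.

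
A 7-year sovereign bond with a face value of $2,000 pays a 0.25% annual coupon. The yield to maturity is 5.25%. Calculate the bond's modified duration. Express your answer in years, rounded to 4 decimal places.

Periodic yield y = 0.0525. First find Macaulay duration:
  t   CF        PV=CF/(1+0.0525)^t    t·PV
  1         5.00         4.7506         4.7506
  2         5.00         4.5136         9.0273
  3         5.00         4.2885        12.8654
  4         5.00         4.0746        16.2983
  5         5.00         3.8713        19.3566
  6         5.00         3.6782        22.0693
  7     2,005.00     1,401.3920     9,809.7443
  Σ                  1,426.5689     9,894.1118
P = 1,426.5689; Macaulay duration = 9,894.1118 / 1,426.5689 = 6.93560 years.
Modified duration = D_Mac / (1 + y) = 6.93560 / 1.0525 = 6.58964 years.

6.5896 years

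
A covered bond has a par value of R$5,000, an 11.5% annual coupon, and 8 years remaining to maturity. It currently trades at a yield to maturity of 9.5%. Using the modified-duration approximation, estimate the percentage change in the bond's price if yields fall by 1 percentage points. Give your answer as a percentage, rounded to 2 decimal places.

+5.26%

Periodic yield y = 0.095. Modified duration first:
  t   CF        PV=CF/(1+0.095)^t    t·PV
  1       575.00       525.1142       525.1142
  2       575.00       479.5563       959.1126
  3       575.00       437.9510     1,313.8529
  4       575.00       399.9552     1,599.8209
  5       575.00       365.2559     1,826.2795
  6       575.00       333.5670     2,001.4022
  7       575.00       304.6274     2,132.3920
  8     5,575.00     2,697.3166    21,578.5325
  Σ                  5,543.3436    31,936.5068
P = 5,543.3436; D_Mac = 5.76124 yrs; D_mod = 5.76124/(1+0.095) = 5.26140 yrs.
ΔP/P ≈ -D_mod · Δy = -5.26140 × (-0.01) = +0.052614 = +5.2614%.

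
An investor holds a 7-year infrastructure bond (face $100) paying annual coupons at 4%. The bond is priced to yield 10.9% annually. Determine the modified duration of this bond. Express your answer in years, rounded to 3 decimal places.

5.449 years

Periodic yield y = 0.109. First find Macaulay duration:
  t   CF        PV=CF/(1+0.109)^t    t·PV
  1         4.00         3.6069         3.6069
  2         4.00         3.2523         6.5047
  3         4.00         2.9327         8.7981
  4         4.00         2.6444        10.5778
  5         4.00         2.3845        11.9226
  6         4.00         2.1502        12.9010
  7       104.00        50.4095       352.8666
  Σ                     67.3805       407.1776
P = 67.3805; Macaulay duration = 407.1776 / 67.3805 = 6.04296 years.
Modified duration = D_Mac / (1 + y) = 6.04296 / 1.109 = 5.44901 years.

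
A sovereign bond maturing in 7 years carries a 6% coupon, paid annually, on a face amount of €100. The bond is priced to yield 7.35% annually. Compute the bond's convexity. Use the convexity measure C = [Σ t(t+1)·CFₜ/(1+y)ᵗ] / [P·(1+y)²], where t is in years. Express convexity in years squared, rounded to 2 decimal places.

38.29

With y = 0.0735:
  t   CF        PV=CF/(1+0.0735)^t    t·PV        t(t+1)·PV
  1         6.00         5.5892         5.5892          11.1784
  2         6.00         5.2065        10.4130          31.2391
  3         6.00         4.8500        14.5501          58.2005
  4         6.00         4.5180        18.0719          90.3593
  5         6.00         4.2086        21.0432         126.2590
  6         6.00         3.9205        23.5229         164.6601
  7       106.00        64.5196       451.6371       3,613.0964
  Σ                     92.8124       544.8273       4,094.9927
P = 92.8124.
Convexity = Σ t(t+1)·PV / [P·(1+y)²] = 4,094.9927 / (92.8124 × 1.152402) = 38.28627.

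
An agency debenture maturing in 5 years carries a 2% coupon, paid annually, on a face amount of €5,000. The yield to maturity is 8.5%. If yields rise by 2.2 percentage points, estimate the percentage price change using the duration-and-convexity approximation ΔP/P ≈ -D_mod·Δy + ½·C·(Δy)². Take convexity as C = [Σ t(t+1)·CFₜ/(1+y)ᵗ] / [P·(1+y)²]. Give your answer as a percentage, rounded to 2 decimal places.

With y = 0.085:
  t   CF        PV=CF/(1+0.085)^t    t·PV        t(t+1)·PV
  1       100.00        92.1659        92.1659         184.3318
  2       100.00        84.9455       169.8911         509.6732
  3       100.00        78.2908       234.8724         939.4897
  4       100.00        72.1574       288.6297       1,443.1486
  5     5,100.00     3,391.7317    16,958.6583     101,751.9498
  Σ                  3,719.2913    17,744.2174     104,828.5930
P = 3,719.2913; D_Mac = 4.77086 yrs; D_mod = 4.39711 yrs; C = 23.94198.
Duration effect: -4.39711 × (+0.022) = -0.096736
Convexity effect: 0.5 × 23.94198 × (0.022)² = +0.0057940
ΔP/P ≈ -0.096736 + 0.0057940 = -0.090942 = -9.0942%.

-9.09%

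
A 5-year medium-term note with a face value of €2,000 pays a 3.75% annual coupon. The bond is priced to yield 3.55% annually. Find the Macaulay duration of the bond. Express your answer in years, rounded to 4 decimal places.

4.6532 years

Periodic yield y = 0.0355. Discount each cash flow and weight by its year:
  t   CF        PV=CF/(1+0.0355)^t    t·PV
  1        75.00        72.4288        72.4288
  2        75.00        69.9457       139.8914
  3        75.00        67.5478       202.6433
  4        75.00        65.2320       260.9281
  5     2,075.00     1,742.8804     8,714.4020
  Σ                  2,018.0347     9,390.2935
Price P = Σ PV = 2,018.0347.
Macaulay duration = Σ(t·PV) / P = 9,390.2935 / 2,018.0347 = 4.65319 years.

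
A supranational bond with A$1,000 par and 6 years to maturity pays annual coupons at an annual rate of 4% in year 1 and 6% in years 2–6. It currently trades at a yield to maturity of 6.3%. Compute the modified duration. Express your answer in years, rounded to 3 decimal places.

4.974 years

Periodic yield y = 0.063. First find Macaulay duration:
  t   CF        PV=CF/(1+0.063)^t    t·PV
  1        40.00        37.6294        37.6294
  2        60.00        53.0988       106.1976
  3        60.00        49.9518       149.8555
  4        60.00        46.9914       187.9655
  5        60.00        44.2064       221.0319
  6     1,060.00       734.6936     4,408.1618
  Σ                    966.5714     5,110.8417
P = 966.5714; Macaulay duration = 5,110.8417 / 966.5714 = 5.28760 years.
Modified duration = D_Mac / (1 + y) = 5.28760 / 1.063 = 4.97422 years.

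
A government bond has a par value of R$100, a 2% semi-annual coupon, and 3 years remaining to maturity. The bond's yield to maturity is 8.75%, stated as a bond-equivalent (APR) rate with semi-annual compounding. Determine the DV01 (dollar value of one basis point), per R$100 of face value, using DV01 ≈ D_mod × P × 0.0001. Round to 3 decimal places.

R$0.023

Periodic yield y = 0.04375.
  t   CF        PV=CF/(1+0.04375)^t    t·PV
  1         1.00         0.9581         0.9581
  2         1.00         0.9179         1.8358
  3         1.00         0.8794         2.6383
  4         1.00         0.8426         3.3703
  5         1.00         0.8073         4.0363
  6       101.00        78.1164       468.6986
  Σ                     82.5218       481.5376
P = 82.5218; D_Mac = 5.83528 half-year periods = 2.91764 yrs; D_mod = 2.79534 yrs.
DV01 ≈ 2.79534 × 82.5218 × 0.0001 = 0.023068.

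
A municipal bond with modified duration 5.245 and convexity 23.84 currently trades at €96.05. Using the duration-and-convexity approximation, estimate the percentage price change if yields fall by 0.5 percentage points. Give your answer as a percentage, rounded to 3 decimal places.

Duration effect: -D_mod·Δy = -5.245 × (-0.005) = +0.026225
Convexity effect: ½·C·(Δy)² = 0.5 × 23.84 × (-0.005)² = +0.0002980
ΔP/P ≈ +0.026225 + 0.0002980 = +0.026523
= +2.6523%.

+2.652%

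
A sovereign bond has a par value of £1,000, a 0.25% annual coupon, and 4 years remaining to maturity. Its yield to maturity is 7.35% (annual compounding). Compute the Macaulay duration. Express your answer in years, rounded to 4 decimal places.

Periodic yield y = 0.0735. Discount each cash flow and weight by its year:
  t   CF        PV=CF/(1+0.0735)^t    t·PV
  1         2.50         2.3288         2.3288
  2         2.50         2.1694         4.3388
  3         2.50         2.0208         6.0625
  4     1,002.50       754.8770     3,019.5080
  Σ                    761.3960     3,032.2381
Price P = Σ PV = 761.3960.
Macaulay duration = Σ(t·PV) / P = 3,032.2381 / 761.3960 = 3.98247 years.

3.9825 years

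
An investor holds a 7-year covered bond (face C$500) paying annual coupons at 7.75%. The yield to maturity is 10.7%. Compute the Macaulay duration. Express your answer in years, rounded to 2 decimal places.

Periodic yield y = 0.107. Discount each cash flow and weight by its year:
  t   CF        PV=CF/(1+0.107)^t    t·PV
  1        38.75        35.0045        35.0045
  2        38.75        31.6211        63.2421
  3        38.75        28.5646        85.6939
  4        38.75        25.8037       103.2146
  5        38.75        23.3095       116.5477
  6        38.75        21.0565       126.3389
  7       538.75       264.4563     1,851.1942
  Σ                    429.8162     2,381.2360
Price P = Σ PV = 429.8162.
Macaulay duration = Σ(t·PV) / P = 2,381.2360 / 429.8162 = 5.54013 years.

5.54 years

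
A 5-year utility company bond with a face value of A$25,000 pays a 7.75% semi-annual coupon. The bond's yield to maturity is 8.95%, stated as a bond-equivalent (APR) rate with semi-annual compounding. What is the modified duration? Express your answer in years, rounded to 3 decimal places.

4.036 years

Periodic yield y = 0.04475. First find Macaulay duration:
  t   CF        PV=CF/(1+0.04475)^t    t·PV
  1       968.75       927.2553       927.2553
  2       968.75       887.5380     1,775.0760
  3       968.75       849.5219     2,548.5657
  4       968.75       813.1341     3,252.5366
  5       968.75       778.3050     3,891.5250
  6       968.75       744.9677     4,469.8061
  7       968.75       713.0583     4,991.4083
  8       968.75       682.5157     5,460.1260
  9       968.75       653.2814     5,879.5327
  10   25,968.75    16,762.0545   167,620.5446
  Σ                 23,811.6320   200,816.3762
P = 23,811.6320; Macaulay duration = 200,816.3762 / 23,811.6320 = 8.43354 half-year periods = 4.21677 years.
Modified duration = D_Mac / (1 + y) = 4.21677 / 1.04475 = 4.03615 years.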